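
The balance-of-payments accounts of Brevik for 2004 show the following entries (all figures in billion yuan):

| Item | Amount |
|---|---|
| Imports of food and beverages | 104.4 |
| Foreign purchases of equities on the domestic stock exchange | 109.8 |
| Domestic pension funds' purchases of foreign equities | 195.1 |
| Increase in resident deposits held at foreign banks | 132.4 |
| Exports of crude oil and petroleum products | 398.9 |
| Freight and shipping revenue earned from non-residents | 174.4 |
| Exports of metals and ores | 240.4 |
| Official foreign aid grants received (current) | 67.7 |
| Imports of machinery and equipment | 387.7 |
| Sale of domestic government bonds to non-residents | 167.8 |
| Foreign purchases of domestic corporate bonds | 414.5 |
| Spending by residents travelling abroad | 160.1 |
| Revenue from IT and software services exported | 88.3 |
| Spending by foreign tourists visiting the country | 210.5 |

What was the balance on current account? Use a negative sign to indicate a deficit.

528.0

Goods: -104.4 + 240.4 - 387.7 + 398.9 = 147.2
Services: 210.5 + 88.3 - 160.1 + 174.4 = 313.1
Secondary income: 67.7
Current account = 147.2 + 313.1 + 67.7 = 528.0
(Excluded from the current account — financial account: foreign purchases of equities on the domestic stock exchange 109.8, domestic pension funds' purchases of foreign equities 195.1, increase in resident deposits held at foreign banks 132.4, sale of domestic government bonds to non-residents 167.8, foreign purchases of domestic corporate bonds 414.5.)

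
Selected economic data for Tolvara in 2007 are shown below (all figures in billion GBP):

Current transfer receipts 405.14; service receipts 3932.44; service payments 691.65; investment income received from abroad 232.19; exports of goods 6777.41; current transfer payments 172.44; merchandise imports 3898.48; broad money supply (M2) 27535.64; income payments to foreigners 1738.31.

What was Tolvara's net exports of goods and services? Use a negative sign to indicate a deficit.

6119.72

Goods balance = 6777.41 - 3898.48 = 2878.93
Services balance = 3932.44 - 691.65 = 3240.79
Trade balance (goods + services) = 2878.93 + 3240.79 = 6119.72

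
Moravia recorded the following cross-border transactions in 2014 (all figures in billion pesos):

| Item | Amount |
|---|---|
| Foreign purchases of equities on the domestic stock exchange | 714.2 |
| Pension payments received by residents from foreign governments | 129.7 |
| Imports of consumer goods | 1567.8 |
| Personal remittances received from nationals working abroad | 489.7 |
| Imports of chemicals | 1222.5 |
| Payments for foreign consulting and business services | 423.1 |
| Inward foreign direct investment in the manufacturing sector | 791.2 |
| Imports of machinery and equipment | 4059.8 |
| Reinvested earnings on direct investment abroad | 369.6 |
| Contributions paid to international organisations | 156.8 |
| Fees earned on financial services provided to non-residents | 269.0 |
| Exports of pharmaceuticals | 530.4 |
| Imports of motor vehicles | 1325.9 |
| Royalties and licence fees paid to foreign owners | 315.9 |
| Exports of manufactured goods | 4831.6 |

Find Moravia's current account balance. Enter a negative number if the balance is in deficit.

Goods: -4059.8 - 1222.5 + 530.4 + 4831.6 - 1567.8 - 1325.9 = -2814.0
Services: -423.1 - 315.9 + 269.0 = -470.0
Primary income: 369.6
Secondary income: 489.7 - 156.8 + 129.7 = 462.6
Current account = (-2814.0) + (-470.0) + 369.6 + 462.6 = -2451.8
(Excluded from the current account — financial account: foreign purchases of equities on the domestic stock exchange 714.2, inward foreign direct investment in the manufacturing sector 791.2.)

-2451.8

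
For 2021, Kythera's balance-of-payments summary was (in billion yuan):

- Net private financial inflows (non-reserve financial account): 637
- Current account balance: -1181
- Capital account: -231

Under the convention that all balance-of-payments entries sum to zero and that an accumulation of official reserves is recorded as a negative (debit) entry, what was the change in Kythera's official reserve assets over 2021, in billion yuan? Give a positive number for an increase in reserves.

-775

Official reserve transactions balance = -((-1181) + (-231) + 637) = 775
An accumulation of reserves is recorded as a debit (negative entry), so the change in the stock of reserves is the negative of that balance.
Change in official reserves = -(775) = -775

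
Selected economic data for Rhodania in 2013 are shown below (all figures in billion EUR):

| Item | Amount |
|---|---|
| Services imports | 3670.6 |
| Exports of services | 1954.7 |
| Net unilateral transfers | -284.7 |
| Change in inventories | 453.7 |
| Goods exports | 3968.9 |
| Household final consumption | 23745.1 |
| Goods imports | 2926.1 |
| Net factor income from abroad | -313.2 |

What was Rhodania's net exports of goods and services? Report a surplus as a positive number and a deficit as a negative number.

-673.1

Goods balance = 3968.9 - 2926.1 = 1042.8
Services balance = 1954.7 - 3670.6 = -1715.9
Trade balance (goods + services) = 1042.8 + (-1715.9) = -673.1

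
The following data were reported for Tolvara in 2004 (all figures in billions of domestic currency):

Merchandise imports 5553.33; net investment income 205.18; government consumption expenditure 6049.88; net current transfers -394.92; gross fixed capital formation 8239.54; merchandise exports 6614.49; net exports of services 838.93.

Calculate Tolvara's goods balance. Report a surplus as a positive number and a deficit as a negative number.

Goods balance = 6614.49 - 5553.33 = 1061.16

1061.16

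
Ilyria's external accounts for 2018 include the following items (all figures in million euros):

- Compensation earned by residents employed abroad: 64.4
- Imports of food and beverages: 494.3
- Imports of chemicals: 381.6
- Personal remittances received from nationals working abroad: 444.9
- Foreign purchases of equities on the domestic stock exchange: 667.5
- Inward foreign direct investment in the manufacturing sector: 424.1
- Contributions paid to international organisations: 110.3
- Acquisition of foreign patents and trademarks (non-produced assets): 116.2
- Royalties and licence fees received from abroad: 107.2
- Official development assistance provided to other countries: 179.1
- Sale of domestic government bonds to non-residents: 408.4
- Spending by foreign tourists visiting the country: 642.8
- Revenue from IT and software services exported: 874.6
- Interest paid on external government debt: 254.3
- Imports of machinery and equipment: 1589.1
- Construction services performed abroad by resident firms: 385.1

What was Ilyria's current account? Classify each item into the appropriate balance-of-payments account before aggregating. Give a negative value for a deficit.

-489.7

Goods: -381.6 - 494.3 - 1589.1 = -2465.0
Services: 642.8 + 107.2 + 874.6 + 385.1 = 2009.7
Primary income: 64.4 - 254.3 = -189.9
Secondary income: -110.3 + 444.9 - 179.1 = 155.5
Current account = (-2465.0) + 2009.7 + (-189.9) + 155.5 = -489.7
(Excluded from the current account — financial account: foreign purchases of equities on the domestic stock exchange 667.5, inward foreign direct investment in the manufacturing sector 424.1, sale of domestic government bonds to non-residents 408.4; capital account: acquisition of foreign patents and trademarks (non-produced assets) 116.2.)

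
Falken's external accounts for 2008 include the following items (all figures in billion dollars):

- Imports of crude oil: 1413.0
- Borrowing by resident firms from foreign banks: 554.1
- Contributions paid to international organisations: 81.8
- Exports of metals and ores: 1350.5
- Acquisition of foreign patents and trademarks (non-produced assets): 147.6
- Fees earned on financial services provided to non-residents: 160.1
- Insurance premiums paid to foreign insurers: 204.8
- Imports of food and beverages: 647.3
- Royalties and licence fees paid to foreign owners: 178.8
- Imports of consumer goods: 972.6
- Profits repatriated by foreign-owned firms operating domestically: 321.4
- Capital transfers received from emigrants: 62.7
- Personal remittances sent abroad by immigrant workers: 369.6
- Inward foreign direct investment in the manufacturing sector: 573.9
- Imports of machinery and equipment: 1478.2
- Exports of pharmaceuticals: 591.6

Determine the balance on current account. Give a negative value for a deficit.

-3565.3

Goods: -647.3 - 972.6 - 1478.2 - 1413.0 + 1350.5 + 591.6 = -2569.0
Services: -178.8 - 204.8 + 160.1 = -223.5
Primary income: -321.4
Secondary income: -81.8 - 369.6 = -451.4
Current account = (-2569.0) + (-223.5) + (-321.4) + (-451.4) = -3565.3
(Excluded from the current account — financial account: borrowing by resident firms from foreign banks 554.1, inward foreign direct investment in the manufacturing sector 573.9; capital account: acquisition of foreign patents and trademarks (non-produced assets) 147.6, capital transfers received from emigrants 62.7.)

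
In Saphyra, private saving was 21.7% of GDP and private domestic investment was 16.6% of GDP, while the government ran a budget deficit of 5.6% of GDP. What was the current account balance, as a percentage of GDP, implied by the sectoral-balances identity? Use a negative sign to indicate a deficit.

-0.5

By the sectoral-balances identity, CA = (S_private - I) + (T - G).
Private balance = 21.7 - 16.6 = 5.1
Government balance (T - G) = -5.6
CA = 5.1 + (-5.6) = -0.5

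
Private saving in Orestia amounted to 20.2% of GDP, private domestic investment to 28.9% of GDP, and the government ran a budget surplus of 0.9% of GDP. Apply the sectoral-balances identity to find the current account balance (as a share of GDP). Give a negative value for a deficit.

By the sectoral-balances identity, CA = (S_private - I) + (T - G).
Private balance = 20.2 - 28.9 = -8.7
Government balance (T - G) = 0.9
CA = -8.7 + 0.9 = -7.8

-7.8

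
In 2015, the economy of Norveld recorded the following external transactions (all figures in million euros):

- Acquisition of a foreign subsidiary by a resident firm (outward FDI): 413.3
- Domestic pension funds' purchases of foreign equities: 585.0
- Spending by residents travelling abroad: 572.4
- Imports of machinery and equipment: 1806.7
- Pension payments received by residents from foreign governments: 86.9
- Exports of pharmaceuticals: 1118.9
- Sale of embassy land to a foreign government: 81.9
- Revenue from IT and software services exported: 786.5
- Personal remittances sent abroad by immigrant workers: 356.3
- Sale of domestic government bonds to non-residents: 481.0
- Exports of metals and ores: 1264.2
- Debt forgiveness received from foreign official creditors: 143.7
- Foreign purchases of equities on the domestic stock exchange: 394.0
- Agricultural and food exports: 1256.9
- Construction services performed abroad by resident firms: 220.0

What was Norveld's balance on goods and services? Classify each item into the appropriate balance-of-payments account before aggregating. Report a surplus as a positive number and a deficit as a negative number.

2267.4

Goods: 1264.2 - 1806.7 + 1118.9 + 1256.9 = 1833.3
Services: -572.4 + 220.0 + 786.5 = 434.1
Trade balance = 1833.3 + 434.1 = 2267.4
(Excluded from the trade balance — financial account: acquisition of a foreign subsidiary by a resident firm (outward FDI) 413.3, domestic pension funds' purchases of foreign equities 585.0, sale of domestic government bonds to non-residents 481.0, foreign purchases of equities on the domestic stock exchange 394.0; secondary income: pension payments received by residents from foreign governments 86.9, personal remittances sent abroad by immigrant workers 356.3; capital account: sale of embassy land to a foreign government 81.9, debt forgiveness received from foreign official creditors 143.7.)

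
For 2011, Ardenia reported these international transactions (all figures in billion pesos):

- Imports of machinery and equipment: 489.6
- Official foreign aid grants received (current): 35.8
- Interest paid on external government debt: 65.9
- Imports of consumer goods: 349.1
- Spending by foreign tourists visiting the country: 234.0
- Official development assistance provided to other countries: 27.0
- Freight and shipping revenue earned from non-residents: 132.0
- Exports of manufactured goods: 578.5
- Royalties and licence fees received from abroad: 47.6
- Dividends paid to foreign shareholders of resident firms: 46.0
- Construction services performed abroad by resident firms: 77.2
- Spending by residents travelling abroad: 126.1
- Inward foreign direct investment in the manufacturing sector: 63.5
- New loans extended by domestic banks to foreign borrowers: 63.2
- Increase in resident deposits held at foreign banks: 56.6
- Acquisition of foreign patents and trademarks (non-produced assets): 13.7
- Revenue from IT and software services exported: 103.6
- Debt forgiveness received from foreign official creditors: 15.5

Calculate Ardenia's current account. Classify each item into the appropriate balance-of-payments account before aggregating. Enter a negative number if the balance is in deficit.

Goods: -489.6 + 578.5 - 349.1 = -260.2
Services: 103.6 + 47.6 - 126.1 + 234.0 + 77.2 + 132.0 = 468.3
Primary income: -46.0 - 65.9 = -111.9
Secondary income: -27.0 + 35.8 = 8.8
Current account = (-260.2) + 468.3 + (-111.9) + 8.8 = 105.0
(Excluded from the current account — financial account: inward foreign direct investment in the manufacturing sector 63.5, new loans extended by domestic banks to foreign borrowers 63.2, increase in resident deposits held at foreign banks 56.6; capital account: acquisition of foreign patents and trademarks (non-produced assets) 13.7, debt forgiveness received from foreign official creditors 15.5.)

105.0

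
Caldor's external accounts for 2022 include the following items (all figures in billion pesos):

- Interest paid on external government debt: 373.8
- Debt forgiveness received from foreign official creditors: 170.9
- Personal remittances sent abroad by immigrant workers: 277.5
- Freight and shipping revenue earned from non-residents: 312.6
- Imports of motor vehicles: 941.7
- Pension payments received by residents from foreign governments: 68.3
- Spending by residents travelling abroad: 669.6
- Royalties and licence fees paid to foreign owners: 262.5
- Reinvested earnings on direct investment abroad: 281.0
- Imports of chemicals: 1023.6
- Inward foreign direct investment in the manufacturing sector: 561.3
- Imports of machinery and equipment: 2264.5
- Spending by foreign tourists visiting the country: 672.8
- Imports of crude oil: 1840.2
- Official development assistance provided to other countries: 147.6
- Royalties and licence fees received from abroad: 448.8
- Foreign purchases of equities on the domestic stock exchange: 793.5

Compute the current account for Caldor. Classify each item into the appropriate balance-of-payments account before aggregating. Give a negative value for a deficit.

Goods: -1023.6 - 2264.5 - 1840.2 - 941.7 = -6070.0
Services: 448.8 - 669.6 + 312.6 - 262.5 + 672.8 = 502.1
Primary income: -373.8 + 281.0 = -92.8
Secondary income: -147.6 + 68.3 - 277.5 = -356.8
Current account = (-6070.0) + 502.1 + (-92.8) + (-356.8) = -6017.5
(Excluded from the current account — capital account: debt forgiveness received from foreign official creditors 170.9; financial account: inward foreign direct investment in the manufacturing sector 561.3, foreign purchases of equities on the domestic stock exchange 793.5.)

-6017.5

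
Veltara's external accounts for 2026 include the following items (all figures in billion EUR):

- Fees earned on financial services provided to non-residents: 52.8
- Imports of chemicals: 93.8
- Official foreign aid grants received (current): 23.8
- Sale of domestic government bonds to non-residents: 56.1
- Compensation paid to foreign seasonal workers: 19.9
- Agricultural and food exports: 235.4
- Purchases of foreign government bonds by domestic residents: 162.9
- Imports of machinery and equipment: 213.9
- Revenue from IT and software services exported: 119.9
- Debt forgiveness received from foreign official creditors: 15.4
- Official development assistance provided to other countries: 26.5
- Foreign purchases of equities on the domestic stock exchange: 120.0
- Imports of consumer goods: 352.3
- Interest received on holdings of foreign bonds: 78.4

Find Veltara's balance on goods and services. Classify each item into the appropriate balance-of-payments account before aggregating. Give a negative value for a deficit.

-251.9

Goods: 235.4 - 213.9 - 93.8 - 352.3 = -424.6
Services: 119.9 + 52.8 = 172.7
Trade balance = -424.6 + 172.7 = -251.9
(Excluded from the trade balance — secondary income: official foreign aid grants received (current) 23.8, official development assistance provided to other countries 26.5; financial account: sale of domestic government bonds to non-residents 56.1, purchases of foreign government bonds by domestic residents 162.9, foreign purchases of equities on the domestic stock exchange 120.0; primary income: compensation paid to foreign seasonal workers 19.9, interest received on holdings of foreign bonds 78.4; capital account: debt forgiveness received from foreign official creditors 15.4.)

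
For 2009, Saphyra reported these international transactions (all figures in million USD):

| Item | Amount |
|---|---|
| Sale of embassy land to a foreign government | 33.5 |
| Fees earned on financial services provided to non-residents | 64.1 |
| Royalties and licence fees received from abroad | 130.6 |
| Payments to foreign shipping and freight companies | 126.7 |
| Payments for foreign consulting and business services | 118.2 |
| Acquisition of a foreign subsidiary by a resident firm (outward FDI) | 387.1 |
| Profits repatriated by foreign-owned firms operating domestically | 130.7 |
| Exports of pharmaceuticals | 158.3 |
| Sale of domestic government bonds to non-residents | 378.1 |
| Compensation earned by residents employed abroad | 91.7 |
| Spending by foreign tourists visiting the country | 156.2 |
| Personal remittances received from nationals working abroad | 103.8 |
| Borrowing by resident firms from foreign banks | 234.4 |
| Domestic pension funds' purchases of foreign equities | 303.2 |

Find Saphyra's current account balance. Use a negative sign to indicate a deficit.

329.1

Goods: 158.3
Services: 156.2 - 118.2 - 126.7 + 64.1 + 130.6 = 106.0
Primary income: -130.7 + 91.7 = -39.0
Secondary income: 103.8
Current account = 158.3 + 106.0 + (-39.0) + 103.8 = 329.1
(Excluded from the current account — capital account: sale of embassy land to a foreign government 33.5; financial account: acquisition of a foreign subsidiary by a resident firm (outward FDI) 387.1, sale of domestic government bonds to non-residents 378.1, borrowing by resident firms from foreign banks 234.4, domestic pension funds' purchases of foreign equities 303.2.)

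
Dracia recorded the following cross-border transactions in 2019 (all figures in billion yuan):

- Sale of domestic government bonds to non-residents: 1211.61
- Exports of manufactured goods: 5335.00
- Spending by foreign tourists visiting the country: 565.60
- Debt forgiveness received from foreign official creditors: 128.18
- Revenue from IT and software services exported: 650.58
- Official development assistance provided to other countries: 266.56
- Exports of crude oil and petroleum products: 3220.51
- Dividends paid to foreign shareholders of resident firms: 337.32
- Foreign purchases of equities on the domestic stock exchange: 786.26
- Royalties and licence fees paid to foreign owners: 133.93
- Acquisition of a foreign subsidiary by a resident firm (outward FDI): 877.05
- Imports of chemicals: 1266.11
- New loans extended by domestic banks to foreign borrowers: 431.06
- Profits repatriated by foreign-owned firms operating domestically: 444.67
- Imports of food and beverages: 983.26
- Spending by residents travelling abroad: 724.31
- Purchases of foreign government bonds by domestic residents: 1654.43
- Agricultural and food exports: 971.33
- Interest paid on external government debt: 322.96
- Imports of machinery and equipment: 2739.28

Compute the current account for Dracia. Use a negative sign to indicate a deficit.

3524.62

Goods: 5335.00 - 1266.11 + 3220.51 + 971.33 - 983.26 - 2739.28 = 4538.19
Services: -133.93 + 650.58 - 724.31 + 565.60 = 357.94
Primary income: -444.67 - 322.96 - 337.32 = -1104.95
Secondary income: -266.56
Current account = 4538.19 + 357.94 + (-1104.95) + (-266.56) = 3524.62
(Excluded from the current account — financial account: sale of domestic government bonds to non-residents 1211.61, foreign purchases of equities on the domestic stock exchange 786.26, acquisition of a foreign subsidiary by a resident firm (outward FDI) 877.05, new loans extended by domestic banks to foreign borrowers 431.06, purchases of foreign government bonds by domestic residents 1654.43; capital account: debt forgiveness received from foreign official creditors 128.18.)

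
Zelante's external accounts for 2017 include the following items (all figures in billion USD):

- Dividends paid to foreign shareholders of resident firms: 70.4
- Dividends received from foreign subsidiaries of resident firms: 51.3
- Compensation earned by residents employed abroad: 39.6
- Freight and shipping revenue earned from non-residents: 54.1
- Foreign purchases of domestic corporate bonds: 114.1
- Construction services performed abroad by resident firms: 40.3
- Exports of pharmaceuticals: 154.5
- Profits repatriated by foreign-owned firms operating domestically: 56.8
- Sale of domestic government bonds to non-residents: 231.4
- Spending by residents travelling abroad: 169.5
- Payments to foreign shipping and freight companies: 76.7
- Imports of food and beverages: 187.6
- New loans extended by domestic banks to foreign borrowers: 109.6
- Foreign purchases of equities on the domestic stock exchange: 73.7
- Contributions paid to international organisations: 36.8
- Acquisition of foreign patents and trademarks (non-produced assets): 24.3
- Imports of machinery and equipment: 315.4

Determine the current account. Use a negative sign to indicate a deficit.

Goods: 154.5 - 187.6 - 315.4 = -348.5
Services: 54.1 - 169.5 + 40.3 - 76.7 = -151.8
Primary income: 39.6 - 70.4 + 51.3 - 56.8 = -36.3
Secondary income: -36.8
Current account = (-348.5) + (-151.8) + (-36.3) + (-36.8) = -573.4
(Excluded from the current account — financial account: foreign purchases of domestic corporate bonds 114.1, sale of domestic government bonds to non-residents 231.4, new loans extended by domestic banks to foreign borrowers 109.6, foreign purchases of equities on the domestic stock exchange 73.7; capital account: acquisition of foreign patents and trademarks (non-produced assets) 24.3.)

-573.4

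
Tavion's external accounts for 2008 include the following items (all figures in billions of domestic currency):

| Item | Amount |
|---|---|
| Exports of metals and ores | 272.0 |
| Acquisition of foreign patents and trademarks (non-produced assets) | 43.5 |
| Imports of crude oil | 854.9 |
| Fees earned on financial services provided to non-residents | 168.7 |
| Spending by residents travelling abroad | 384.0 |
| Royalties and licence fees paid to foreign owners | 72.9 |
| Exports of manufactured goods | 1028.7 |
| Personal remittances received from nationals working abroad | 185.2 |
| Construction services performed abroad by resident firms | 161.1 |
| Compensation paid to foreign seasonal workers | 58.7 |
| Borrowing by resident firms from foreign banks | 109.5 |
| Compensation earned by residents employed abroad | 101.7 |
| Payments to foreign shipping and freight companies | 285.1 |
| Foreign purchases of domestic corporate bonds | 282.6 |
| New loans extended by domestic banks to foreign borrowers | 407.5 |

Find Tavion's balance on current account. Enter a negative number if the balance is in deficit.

261.8

Goods: 1028.7 - 854.9 + 272.0 = 445.8
Services: -72.9 - 384.0 + 168.7 + 161.1 - 285.1 = -412.2
Primary income: -58.7 + 101.7 = 43.0
Secondary income: 185.2
Current account = 445.8 + (-412.2) + 43.0 + 185.2 = 261.8
(Excluded from the current account — capital account: acquisition of foreign patents and trademarks (non-produced assets) 43.5; financial account: borrowing by resident firms from foreign banks 109.5, foreign purchases of domestic corporate bonds 282.6, new loans extended by domestic banks to foreign borrowers 407.5.)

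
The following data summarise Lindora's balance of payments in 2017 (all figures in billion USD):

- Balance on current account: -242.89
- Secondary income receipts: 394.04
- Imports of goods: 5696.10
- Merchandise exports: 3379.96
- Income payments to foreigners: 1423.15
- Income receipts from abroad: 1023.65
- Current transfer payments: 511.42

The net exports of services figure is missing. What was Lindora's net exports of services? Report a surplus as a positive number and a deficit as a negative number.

2590.13

Current account = goods balance + services balance + net primary income + net secondary income
Sum of the known components = -2833.02
Net exports of services = CA - (known components) = -242.89 - (-2833.02) = 2590.13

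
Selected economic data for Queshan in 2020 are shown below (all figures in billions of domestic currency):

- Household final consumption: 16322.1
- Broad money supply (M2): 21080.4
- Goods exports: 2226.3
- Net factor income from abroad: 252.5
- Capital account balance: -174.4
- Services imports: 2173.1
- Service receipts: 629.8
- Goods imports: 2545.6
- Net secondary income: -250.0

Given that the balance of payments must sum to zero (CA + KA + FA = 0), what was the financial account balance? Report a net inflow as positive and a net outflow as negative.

2034.5

Goods balance = 2226.3 - 2545.6 = -319.3
Services balance = 629.8 - 2173.1 = -1543.3
Trade balance (goods + services) = -319.3 + (-1543.3) = -1862.6
Net primary income = 252.5
Net secondary income = -250.0
Current account = -1862.6 + 252.5 + (-250.0) = -1860.1
Financial account = -(-1860.1 + (-174.4)) = 2034.5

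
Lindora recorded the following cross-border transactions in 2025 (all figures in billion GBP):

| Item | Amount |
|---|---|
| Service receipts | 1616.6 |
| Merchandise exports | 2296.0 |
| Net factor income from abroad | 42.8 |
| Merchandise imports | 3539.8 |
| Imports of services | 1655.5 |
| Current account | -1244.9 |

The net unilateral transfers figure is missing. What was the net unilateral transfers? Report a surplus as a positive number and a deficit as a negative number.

Current account = goods balance + services balance + net primary income + net secondary income
Sum of the known components = -1239.9
Net unilateral transfers = CA - (known components) = -1244.9 - (-1239.9) = -5.0

-5.0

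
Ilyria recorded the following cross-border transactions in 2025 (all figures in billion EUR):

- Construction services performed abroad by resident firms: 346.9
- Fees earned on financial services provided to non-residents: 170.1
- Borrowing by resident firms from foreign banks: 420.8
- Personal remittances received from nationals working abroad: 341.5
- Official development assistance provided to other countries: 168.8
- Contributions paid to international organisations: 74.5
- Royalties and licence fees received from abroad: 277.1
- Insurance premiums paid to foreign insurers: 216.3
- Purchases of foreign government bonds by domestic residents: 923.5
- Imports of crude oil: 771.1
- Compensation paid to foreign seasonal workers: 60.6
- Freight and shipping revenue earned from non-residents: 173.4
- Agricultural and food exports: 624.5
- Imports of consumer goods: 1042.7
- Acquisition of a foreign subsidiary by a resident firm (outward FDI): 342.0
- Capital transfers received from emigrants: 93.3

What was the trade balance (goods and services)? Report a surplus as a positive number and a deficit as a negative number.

Goods: -1042.7 + 624.5 - 771.1 = -1189.3
Services: -216.3 + 173.4 + 277.1 + 346.9 + 170.1 = 751.2
Trade balance = -1189.3 + 751.2 = -438.1
(Excluded from the trade balance — financial account: borrowing by resident firms from foreign banks 420.8, purchases of foreign government bonds by domestic residents 923.5, acquisition of a foreign subsidiary by a resident firm (outward FDI) 342.0; secondary income: personal remittances received from nationals working abroad 341.5, official development assistance provided to other countries 168.8, contributions paid to international organisations 74.5; primary income: compensation paid to foreign seasonal workers 60.6; capital account: capital transfers received from emigrants 93.3.)

-438.1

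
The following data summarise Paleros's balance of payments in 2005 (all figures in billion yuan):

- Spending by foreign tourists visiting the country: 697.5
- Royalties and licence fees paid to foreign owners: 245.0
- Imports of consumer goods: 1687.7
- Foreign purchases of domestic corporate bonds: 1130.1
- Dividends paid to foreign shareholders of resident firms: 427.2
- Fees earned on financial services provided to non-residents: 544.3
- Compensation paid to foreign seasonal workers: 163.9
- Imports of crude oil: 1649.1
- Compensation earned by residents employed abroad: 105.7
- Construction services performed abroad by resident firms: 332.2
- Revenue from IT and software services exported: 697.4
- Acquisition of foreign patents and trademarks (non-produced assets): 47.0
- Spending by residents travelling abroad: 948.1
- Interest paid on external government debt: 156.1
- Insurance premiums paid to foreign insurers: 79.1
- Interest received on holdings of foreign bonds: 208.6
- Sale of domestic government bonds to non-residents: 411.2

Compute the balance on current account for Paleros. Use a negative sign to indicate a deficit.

Goods: -1687.7 - 1649.1 = -3336.8
Services: -245.0 + 332.2 + 697.5 + 697.4 - 948.1 + 544.3 - 79.1 = 999.2
Primary income: 208.6 + 105.7 - 427.2 - 156.1 - 163.9 = -432.9
Current account = (-3336.8) + 999.2 + (-432.9) = -2770.5
(Excluded from the current account — financial account: foreign purchases of domestic corporate bonds 1130.1, sale of domestic government bonds to non-residents 411.2; capital account: acquisition of foreign patents and trademarks (non-produced assets) 47.0.)

-2770.5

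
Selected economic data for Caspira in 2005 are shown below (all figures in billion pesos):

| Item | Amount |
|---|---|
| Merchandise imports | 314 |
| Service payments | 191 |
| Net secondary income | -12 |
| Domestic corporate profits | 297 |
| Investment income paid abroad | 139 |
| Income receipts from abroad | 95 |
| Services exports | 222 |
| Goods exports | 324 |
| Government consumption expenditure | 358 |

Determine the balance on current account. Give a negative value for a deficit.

Goods balance = 324 - 314 = 10
Services balance = 222 - 191 = 31
Trade balance (goods + services) = 10 + 31 = 41
Net primary income = 95 - 139 = -44
Net secondary income = -12
Current account = 41 + (-44) + (-12) = -15

-15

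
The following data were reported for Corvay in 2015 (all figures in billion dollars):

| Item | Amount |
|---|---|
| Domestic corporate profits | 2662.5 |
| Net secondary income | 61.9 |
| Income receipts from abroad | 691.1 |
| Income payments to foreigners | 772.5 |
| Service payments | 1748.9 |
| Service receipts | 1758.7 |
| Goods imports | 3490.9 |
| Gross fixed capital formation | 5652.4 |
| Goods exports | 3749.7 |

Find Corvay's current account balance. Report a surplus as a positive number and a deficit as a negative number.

Goods balance = 3749.7 - 3490.9 = 258.8
Services balance = 1758.7 - 1748.9 = 9.8
Trade balance (goods + services) = 258.8 + 9.8 = 268.6
Net primary income = 691.1 - 772.5 = -81.4
Net secondary income = 61.9
Current account = 268.6 + (-81.4) + 61.9 = 249.1

249.1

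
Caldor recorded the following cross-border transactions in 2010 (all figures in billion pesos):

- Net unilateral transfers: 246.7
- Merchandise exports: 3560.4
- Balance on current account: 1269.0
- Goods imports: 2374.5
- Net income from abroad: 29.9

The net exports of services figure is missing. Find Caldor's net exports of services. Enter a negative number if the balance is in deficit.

-193.5

Current account = goods balance + services balance + net primary income + net secondary income
Sum of the known components = 1462.5
Net exports of services = CA - (known components) = 1269.0 - 1462.5 = -193.5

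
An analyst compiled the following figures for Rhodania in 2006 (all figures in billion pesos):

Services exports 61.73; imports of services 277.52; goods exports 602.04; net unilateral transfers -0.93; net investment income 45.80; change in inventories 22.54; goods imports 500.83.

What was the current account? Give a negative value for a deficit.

-69.71

Goods balance = 602.04 - 500.83 = 101.21
Services balance = 61.73 - 277.52 = -215.79
Trade balance (goods + services) = 101.21 + (-215.79) = -114.58
Net primary income = 45.80
Net secondary income = -0.93
Current account = -114.58 + 45.80 + (-0.93) = -69.71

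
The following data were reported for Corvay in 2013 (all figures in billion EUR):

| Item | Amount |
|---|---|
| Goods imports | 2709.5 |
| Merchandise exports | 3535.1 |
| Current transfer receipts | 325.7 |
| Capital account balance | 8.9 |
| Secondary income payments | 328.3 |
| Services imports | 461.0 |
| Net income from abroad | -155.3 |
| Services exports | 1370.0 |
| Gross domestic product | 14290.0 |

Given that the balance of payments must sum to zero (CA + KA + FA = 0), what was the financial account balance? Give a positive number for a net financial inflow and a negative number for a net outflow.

Goods balance = 3535.1 - 2709.5 = 825.6
Services balance = 1370.0 - 461.0 = 909.0
Trade balance (goods + services) = 825.6 + 909.0 = 1734.6
Net primary income = -155.3
Net secondary income = 325.7 - 328.3 = -2.6
Current account = 1734.6 + (-155.3) + (-2.6) = 1576.7
Financial account = -(1576.7 + 8.9) = -1585.6

-1585.6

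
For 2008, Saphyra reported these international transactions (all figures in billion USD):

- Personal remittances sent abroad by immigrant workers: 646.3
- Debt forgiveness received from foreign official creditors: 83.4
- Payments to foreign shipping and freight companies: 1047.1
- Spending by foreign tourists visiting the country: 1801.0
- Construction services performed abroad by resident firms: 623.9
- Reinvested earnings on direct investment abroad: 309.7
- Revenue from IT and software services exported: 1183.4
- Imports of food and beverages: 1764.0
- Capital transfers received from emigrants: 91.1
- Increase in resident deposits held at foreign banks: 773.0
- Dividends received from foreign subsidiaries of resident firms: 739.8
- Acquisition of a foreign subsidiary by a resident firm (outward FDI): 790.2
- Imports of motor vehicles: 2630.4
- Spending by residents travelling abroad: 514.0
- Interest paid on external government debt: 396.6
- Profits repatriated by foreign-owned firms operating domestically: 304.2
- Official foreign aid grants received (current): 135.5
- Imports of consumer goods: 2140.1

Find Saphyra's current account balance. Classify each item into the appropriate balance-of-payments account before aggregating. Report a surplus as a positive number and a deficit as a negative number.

-4649.4

Goods: -1764.0 - 2630.4 - 2140.1 = -6534.5
Services: 1183.4 + 623.9 - 1047.1 - 514.0 + 1801.0 = 2047.2
Primary income: 739.8 + 309.7 - 396.6 - 304.2 = 348.7
Secondary income: -646.3 + 135.5 = -510.8
Current account = (-6534.5) + 2047.2 + 348.7 + (-510.8) = -4649.4
(Excluded from the current account — capital account: debt forgiveness received from foreign official creditors 83.4, capital transfers received from emigrants 91.1; financial account: increase in resident deposits held at foreign banks 773.0, acquisition of a foreign subsidiary by a resident firm (outward FDI) 790.2.)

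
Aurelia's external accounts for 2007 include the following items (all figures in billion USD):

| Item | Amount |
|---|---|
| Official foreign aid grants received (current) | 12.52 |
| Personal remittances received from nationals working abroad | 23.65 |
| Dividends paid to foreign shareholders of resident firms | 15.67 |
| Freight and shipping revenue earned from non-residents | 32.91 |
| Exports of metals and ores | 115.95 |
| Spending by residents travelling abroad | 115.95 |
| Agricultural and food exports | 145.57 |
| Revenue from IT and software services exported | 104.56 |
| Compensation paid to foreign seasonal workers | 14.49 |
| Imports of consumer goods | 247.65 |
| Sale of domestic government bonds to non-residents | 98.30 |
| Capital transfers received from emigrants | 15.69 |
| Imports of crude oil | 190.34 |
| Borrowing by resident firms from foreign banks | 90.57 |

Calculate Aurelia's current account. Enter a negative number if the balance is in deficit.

-148.94

Goods: -190.34 + 145.57 - 247.65 + 115.95 = -176.47
Services: 32.91 + 104.56 - 115.95 = 21.52
Primary income: -15.67 - 14.49 = -30.16
Secondary income: 23.65 + 12.52 = 36.17
Current account = (-176.47) + 21.52 + (-30.16) + 36.17 = -148.94
(Excluded from the current account — financial account: sale of domestic government bonds to non-residents 98.30, borrowing by resident firms from foreign banks 90.57; capital account: capital transfers received from emigrants 15.69.)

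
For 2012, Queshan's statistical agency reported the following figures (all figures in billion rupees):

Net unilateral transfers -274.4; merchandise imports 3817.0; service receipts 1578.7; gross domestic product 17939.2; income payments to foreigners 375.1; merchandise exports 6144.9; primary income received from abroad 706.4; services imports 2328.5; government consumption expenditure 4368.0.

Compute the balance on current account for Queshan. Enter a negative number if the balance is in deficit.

1635.0

Goods balance = 6144.9 - 3817.0 = 2327.9
Services balance = 1578.7 - 2328.5 = -749.8
Trade balance (goods + services) = 2327.9 + (-749.8) = 1578.1
Net primary income = 706.4 - 375.1 = 331.3
Net secondary income = -274.4
Current account = 1578.1 + 331.3 + (-274.4) = 1635.0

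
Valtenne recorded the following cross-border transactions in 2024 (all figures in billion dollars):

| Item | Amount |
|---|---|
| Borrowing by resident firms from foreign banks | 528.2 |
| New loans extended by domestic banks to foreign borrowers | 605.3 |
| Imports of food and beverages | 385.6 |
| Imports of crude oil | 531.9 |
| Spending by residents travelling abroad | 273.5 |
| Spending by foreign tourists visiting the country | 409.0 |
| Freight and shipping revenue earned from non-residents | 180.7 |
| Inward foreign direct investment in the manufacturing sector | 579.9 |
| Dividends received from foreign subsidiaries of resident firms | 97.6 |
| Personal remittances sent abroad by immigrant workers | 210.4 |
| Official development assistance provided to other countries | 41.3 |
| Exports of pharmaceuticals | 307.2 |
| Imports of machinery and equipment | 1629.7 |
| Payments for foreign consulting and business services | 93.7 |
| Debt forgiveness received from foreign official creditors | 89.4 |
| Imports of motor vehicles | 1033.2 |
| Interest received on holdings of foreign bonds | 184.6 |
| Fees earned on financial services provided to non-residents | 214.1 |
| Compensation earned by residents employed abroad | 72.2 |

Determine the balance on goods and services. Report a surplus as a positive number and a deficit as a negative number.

Goods: -1629.7 - 1033.2 + 307.2 - 531.9 - 385.6 = -3273.2
Services: 214.1 + 180.7 - 273.5 + 409.0 - 93.7 = 436.6
Trade balance = -3273.2 + 436.6 = -2836.6
(Excluded from the trade balance — financial account: borrowing by resident firms from foreign banks 528.2, new loans extended by domestic banks to foreign borrowers 605.3, inward foreign direct investment in the manufacturing sector 579.9; primary income: dividends received from foreign subsidiaries of resident firms 97.6, interest received on holdings of foreign bonds 184.6, compensation earned by residents employed abroad 72.2; secondary income: personal remittances sent abroad by immigrant workers 210.4, official development assistance provided to other countries 41.3; capital account: debt forgiveness received from foreign official creditors 89.4.)

-2836.6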